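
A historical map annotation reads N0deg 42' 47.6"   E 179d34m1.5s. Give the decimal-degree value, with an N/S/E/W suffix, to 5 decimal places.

Latitude: 0° + 42/60 + 47.6/3600 = 0 + 0.700000 + 0.013222 = 0.713222
Longitude: 34′ + 1.5″ = 34.02500′; 179 + 34.02500/60 = 179.567083

0.71322° N, 179.56708° E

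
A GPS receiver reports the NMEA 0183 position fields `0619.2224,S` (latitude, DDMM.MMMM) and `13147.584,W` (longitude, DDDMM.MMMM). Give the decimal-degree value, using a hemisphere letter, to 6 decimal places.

Lat: degrees = first 2 digits = 6, minutes = 19.2224; 6 + 19.2224/60 = 6.3203733
Lon: split at 3 digits → 131° and 47.584′; 131 + 47.584/60 = 131.7930667

6.320373° S, 131.793067° W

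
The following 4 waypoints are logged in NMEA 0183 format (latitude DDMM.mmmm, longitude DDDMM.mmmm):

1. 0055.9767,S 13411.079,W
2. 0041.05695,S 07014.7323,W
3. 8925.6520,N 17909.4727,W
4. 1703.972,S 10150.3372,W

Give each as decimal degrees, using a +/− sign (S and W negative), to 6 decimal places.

1. -0.932945, -134.184650
2. -0.684283, -70.245538
3. 89.427533, -179.157878
4. -17.066200, -101.838953

Point 1:
  Lat: split at 2 digits → 00° and 55.9767′; 0 + 55.9767/60 = 0.9329450
  hemisphere S, so the sign is −
  Longitude: degrees = first 3 digits = 134, minutes = 11.079; 134 + 11.079/60 = 134.1846500
  hemisphere W, so the sign is −
Point 2:
  Latitude: split at 2 digits → 00° and 41.05695′; 0 + 41.05695/60 = 0.6842825
  S ⇒ negate
  Lon: split at 3 digits → 070° and 14.7323′; 70 + 14.7323/60 = 70.2455383
  hemisphere W, so the sign is −
Point 3:
  Latitude: split at 2 digits → 89° and 25.652′; 89 + 25.652/60 = 89.4275333
  N ⇒ keep positive
  λ: split at 3 digits → 179° and 9.4727′; 179 + 9.4727/60 = 179.1578783
  W ⇒ negate
Point 4:
  φ: split at 2 digits → 17° and 3.972′; 17 + 3.972/60 = 17.0662000
  S ⇒ negate
  λ: degrees = first 3 digits = 101, minutes = 50.3372; 101 + 50.3372/60 = 101.8389533
  W → negative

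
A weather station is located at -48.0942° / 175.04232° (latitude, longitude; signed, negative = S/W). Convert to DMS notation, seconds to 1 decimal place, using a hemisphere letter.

48°05′39.1″ S, 175°02′32.4″ E

Latitude is negative → S; |value| = 48.094200
Latitude: 0.094200 × 60 = 5.65200′ → 5′, remainder × 60 = 39.120″
Lon: 0.042320° → 2.53920′; 0.53920 × 60 = 32.352″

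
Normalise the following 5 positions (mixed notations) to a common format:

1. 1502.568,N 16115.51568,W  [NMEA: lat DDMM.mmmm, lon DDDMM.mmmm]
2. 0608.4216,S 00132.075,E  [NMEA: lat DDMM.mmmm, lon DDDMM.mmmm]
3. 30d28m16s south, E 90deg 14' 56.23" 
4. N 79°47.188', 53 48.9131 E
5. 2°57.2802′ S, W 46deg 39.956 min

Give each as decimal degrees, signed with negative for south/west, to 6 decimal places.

1. 15.042800, -161.258595
2. -6.140360, 1.534583
3. -30.471111, 90.248953
4. 79.786467, 53.815218
5. -2.954670, -46.665933

Point 1:
  Lat: degrees = first 2 digits = 15, minutes = 2.568; 15 + 2.568/60 = 15.0428000
  N ⇒ keep positive
  Lon: split at 3 digits → 161° and 15.51568′; 161 + 15.51568/60 = 161.2585947
  W ⇒ negate
Point 2:
  φ: degrees = first 2 digits = 6, minutes = 8.4216; 6 + 8.4216/60 = 6.1403600
  S → negative
  Longitude: degrees = first 3 digits = 1, minutes = 32.075; 1 + 32.075/60 = 1.5345833
  E ⇒ keep positive
Point 3:
  Lat: 30 + 28/60 + 16/3600 = 30.4711111
  S ⇒ negate
  Lon: 90° + 14/60 + 56.23/3600 = 90 + 0.233333 + 0.015619 = 90.2489528
  E → positive
Point 4:
  φ: 47.188′ = 0.786467°; total 79.7864667
  N ⇒ keep positive
  Longitude: 48.9131′ = 0.815218°; total 53.8152183
  E ⇒ keep positive
Point 5:
  φ: 2 + 57.2802/60 = 2.9546700
  S → negative
  λ: 46 + 39.956/60 = 46.6659333
  W ⇒ negate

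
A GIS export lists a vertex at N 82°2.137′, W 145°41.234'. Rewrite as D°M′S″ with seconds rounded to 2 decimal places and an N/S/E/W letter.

Latitude: 2.13700′ → 2′ and 0.13700 × 60 = 8.2200″
Longitude: 41.23400′ → 41′ and 0.23400 × 60 = 14.0400″

82°02′8.22″ N, 145°41′14.04″ W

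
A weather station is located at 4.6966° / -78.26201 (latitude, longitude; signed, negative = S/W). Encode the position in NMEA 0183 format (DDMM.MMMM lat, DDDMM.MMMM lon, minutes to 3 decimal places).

0441.796,N / 07815.721,W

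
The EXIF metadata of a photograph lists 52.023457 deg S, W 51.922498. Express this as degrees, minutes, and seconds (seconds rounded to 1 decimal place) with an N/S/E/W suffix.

Latitude: whole degrees 52; 1.40742′ → 1′ and 24.445″
Lon: 0.922498° → 55.34988′; 0.34988 × 60 = 20.993″

52°01′24.4″ S, 51°55′21.0″ W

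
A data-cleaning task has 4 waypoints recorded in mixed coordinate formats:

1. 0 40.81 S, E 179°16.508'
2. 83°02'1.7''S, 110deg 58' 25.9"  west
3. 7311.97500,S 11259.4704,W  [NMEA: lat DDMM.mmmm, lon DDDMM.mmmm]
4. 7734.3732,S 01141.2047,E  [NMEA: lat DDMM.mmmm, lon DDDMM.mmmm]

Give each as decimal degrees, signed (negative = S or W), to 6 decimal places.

Point 1:
  Lat: 0 + 40.81/60 = 0.6801667
  hemisphere S, so the sign is −
  Lon: 179 + 16.508/60 = 179.2751333
  E ⇒ keep positive
Point 2:
  Lat: 83 + 2/60 + 1.7/3600 = 83.0338056
  S → negative
  Longitude: 110 + 58/60 + 25.9/3600 = 110.9738611
  W → negative
Point 3:
  Lat: split at 2 digits → 73° and 11.975′; 73 + 11.975/60 = 73.1995833
  S ⇒ negate
  Longitude: split at 3 digits → 112° and 59.4704′; 112 + 59.4704/60 = 112.9911733
  W ⇒ negate
Point 4:
  φ: degrees = first 2 digits = 77, minutes = 34.3732; 77 + 34.3732/60 = 77.5728867
  hemisphere S, so the sign is −
  Lon: split at 3 digits → 011° and 41.2047′; 11 + 41.2047/60 = 11.6867450
  E → positive

1. -0.680167, 179.275133
2. -83.033806, -110.973861
3. -73.199583, -112.991173
4. -77.572887, 11.686745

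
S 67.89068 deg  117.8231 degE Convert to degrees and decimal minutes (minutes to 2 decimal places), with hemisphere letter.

67° 53.44′ S, 117° 49.39′ E

φ: 67° + 0.890680 × 60 = 67° 53.4408′
Longitude: 117° + 0.823100 × 60 = 117° 49.3860′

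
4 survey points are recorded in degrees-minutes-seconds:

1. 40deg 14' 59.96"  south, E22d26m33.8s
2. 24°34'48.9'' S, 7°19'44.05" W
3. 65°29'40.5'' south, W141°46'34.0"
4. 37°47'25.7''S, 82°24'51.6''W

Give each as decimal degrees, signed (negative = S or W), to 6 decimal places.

1. -40.249989, 22.442722
2. -24.580250, -7.328903
3. -65.494583, -141.776111
4. -37.790472, -82.414333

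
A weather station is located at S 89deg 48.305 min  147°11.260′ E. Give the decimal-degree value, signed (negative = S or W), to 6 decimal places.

-89.805083, 147.187667

φ: 89 + 48.305/60 = 89.8050833
hemisphere S, so the sign is −
Lon: 147 + 11.26/60 = 147.1876667
E → positive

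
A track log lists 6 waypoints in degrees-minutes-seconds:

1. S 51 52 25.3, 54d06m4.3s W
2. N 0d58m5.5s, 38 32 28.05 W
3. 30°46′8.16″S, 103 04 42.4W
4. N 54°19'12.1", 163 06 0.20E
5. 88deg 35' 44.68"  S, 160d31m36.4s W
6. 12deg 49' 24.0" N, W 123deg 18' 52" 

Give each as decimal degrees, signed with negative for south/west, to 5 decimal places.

Point 1:
  Lat: 51 + 52/60 + 25.3/3600 = 51.873694
  S ⇒ negate
  Lon: 54° + 6/60 + 4.3/3600 = 54 + 0.100000 + 0.001194 = 54.101194
  W → negative
Point 2:
  φ: 0° + 58/60 + 5.5/3600 = 0 + 0.966667 + 0.001528 = 0.968194
  N ⇒ keep positive
  Longitude: 32′ + 28.05″ = 32.46750′; 38 + 32.46750/60 = 38.541125
  W → negative
Point 3:
  Lat: 30° + 46/60 + 8.16/3600 = 30 + 0.766667 + 0.002267 = 30.768933
  hemisphere S, so the sign is −
  Longitude: 103° + 4/60 + 42.4/3600 = 103 + 0.066667 + 0.011778 = 103.078444
  W → negative
Point 4:
  Lat: 19′ + 12.1″ = 19.20167′; 54 + 19.20167/60 = 54.320028
  N ⇒ keep positive
  λ: 163 + 6/60 + 0.2/3600 = 163.100056
  E ⇒ keep positive
Point 5:
  Latitude: 35′ + 44.68″ = 35.74467′; 88 + 35.74467/60 = 88.595744
  S → negative
  Lon: 160° + 31/60 + 36.4/3600 = 160 + 0.516667 + 0.010111 = 160.526778
  W ⇒ negate
Point 6:
  φ: 12 + 49/60 + 24/3600 = 12.823333
  N → positive
  Longitude: 123 + 18/60 + 52/3600 = 123.314444
  hemisphere W, so the sign is −

1. -51.87369, -54.10119
2. 0.96819, -38.54113
3. -30.76893, -103.07844
4. 54.32003, 163.10006
5. -88.59574, -160.52678
6. 12.82333, -123.31444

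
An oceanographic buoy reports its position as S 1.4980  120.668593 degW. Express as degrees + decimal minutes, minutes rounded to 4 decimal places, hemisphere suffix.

φ: 1° + 0.498000 × 60 = 1° 29.880000′
Lon: 120° + 0.668593 × 60 = 120° 40.115580′

1° 29.8800′ S, 120° 40.1156′ W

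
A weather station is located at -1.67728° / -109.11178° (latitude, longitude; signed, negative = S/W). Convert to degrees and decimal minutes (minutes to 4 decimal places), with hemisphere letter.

Latitude is negative → S; |value| = 1.677280
Lat: fractional part 0.677280 → 40.636800 minutes
Longitude is negative → W; |value| = 109.111780
Lon: minutes = (109.111780 − 109) × 60 = 6.706800

1° 40.6368′ S, 109° 6.7068′ W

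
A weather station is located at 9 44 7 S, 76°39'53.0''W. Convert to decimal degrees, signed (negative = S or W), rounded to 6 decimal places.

Latitude: 9 + 44/60 + 7/3600 = 9.7352778
S ⇒ negate
Longitude: 39′ + 53″ = 39.88333′; 76 + 39.88333/60 = 76.6647222
hemisphere W, so the sign is −

-9.735278, -76.664722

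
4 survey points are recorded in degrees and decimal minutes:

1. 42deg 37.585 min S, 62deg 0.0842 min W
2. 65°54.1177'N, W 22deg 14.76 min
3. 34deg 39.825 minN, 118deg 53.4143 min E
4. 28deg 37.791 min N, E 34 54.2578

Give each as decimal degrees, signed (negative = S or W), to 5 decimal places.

1. -42.62642, -62.00140
2. 65.90196, -22.24600
3. 34.66375, 118.89024
4. 28.62985, 34.90430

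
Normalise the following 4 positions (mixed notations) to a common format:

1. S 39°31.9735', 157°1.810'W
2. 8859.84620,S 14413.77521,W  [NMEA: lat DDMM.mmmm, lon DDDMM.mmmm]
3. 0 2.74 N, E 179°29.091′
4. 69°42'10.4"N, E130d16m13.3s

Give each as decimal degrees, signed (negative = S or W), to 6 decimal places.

1. -39.532892, -157.030167
2. -88.997437, -144.229587
3. 0.045667, 179.484850
4. 69.702889, 130.270361

Point 1:
  Latitude: 39 + 31.9735/60 = 39.5328917
  hemisphere S, so the sign is −
  λ: 157 + 1.81/60 = 157.0301667
  W → negative
Point 2:
  φ: split at 2 digits → 88° and 59.8462′; 88 + 59.8462/60 = 88.9974367
  S → negative
  Longitude: split at 3 digits → 144° and 13.77521′; 144 + 13.77521/60 = 144.2295868
  W → negative
Point 3:
  Latitude: 0 + 2.74/60 = 0.0456667
  N → positive
  λ: 29.091′ = 0.484850°; total 179.4848500
  E → positive
Point 4:
  φ: 69° + 42/60 + 10.4/3600 = 69 + 0.700000 + 0.002889 = 69.7028889
  N ⇒ keep positive
  Lon: 130° + 16/60 + 13.3/3600 = 130 + 0.266667 + 0.003694 = 130.2703611
  E ⇒ keep positive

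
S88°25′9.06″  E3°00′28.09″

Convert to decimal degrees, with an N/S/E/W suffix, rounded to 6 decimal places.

Latitude: 25′ + 9.06″ = 25.15100′; 88 + 25.15100/60 = 88.4191833
λ: 3 + 0/60 + 28.09/3600 = 3.0078028

88.419183° S, 3.007803° E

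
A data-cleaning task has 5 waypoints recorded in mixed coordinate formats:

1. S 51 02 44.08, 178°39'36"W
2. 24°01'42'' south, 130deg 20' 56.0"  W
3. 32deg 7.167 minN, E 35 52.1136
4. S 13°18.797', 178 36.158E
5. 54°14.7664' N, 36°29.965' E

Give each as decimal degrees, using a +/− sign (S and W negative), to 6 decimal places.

1. -51.045578, -178.660000
2. -24.028333, -130.348889
3. 32.119450, 35.868560
4. -13.313283, 178.602633
5. 54.246107, 36.499417

Point 1:
  φ: 2′ + 44.08″ = 2.73467′; 51 + 2.73467/60 = 51.0455778
  S → negative
  Lon: 178 + 39/60 + 36/3600 = 178.6600000
  hemisphere W, so the sign is −
Point 2:
  Lat: 24° + 1/60 + 42/3600 = 24 + 0.016667 + 0.011667 = 24.0283333
  hemisphere S, so the sign is −
  λ: 130 + 20/60 + 56/3600 = 130.3488889
  hemisphere W, so the sign is −
Point 3:
  Latitude: 7.167′ = 0.119450°; total 32.1194500
  N ⇒ keep positive
  λ: 52.1136′ = 0.868560°; total 35.8685600
  E ⇒ keep positive
Point 4:
  Lat: 13 + 18.797/60 = 13.3132833
  S ⇒ negate
  Longitude: 178 + 36.158/60 = 178.6026333
  E ⇒ keep positive
Point 5:
  φ: 54 + 14.7664/60 = 54.2461067
  N → positive
  λ: 36 + 29.965/60 = 36.4994167
  E → positive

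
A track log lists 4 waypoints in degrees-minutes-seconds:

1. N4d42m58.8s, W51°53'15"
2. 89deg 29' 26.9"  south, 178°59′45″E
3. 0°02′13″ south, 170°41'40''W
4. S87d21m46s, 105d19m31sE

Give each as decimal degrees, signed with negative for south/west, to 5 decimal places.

Point 1:
  φ: 4 + 42/60 + 58.8/3600 = 4.716333
  N → positive
  Longitude: 51° + 53/60 + 15/3600 = 51 + 0.883333 + 0.004167 = 51.887500
  W ⇒ negate
Point 2:
  Latitude: 89 + 29/60 + 26.9/3600 = 89.490806
  S ⇒ negate
  Longitude: 178° + 59/60 + 45/3600 = 178 + 0.983333 + 0.012500 = 178.995833
  E ⇒ keep positive
Point 3:
  Lat: 0 + 2/60 + 13/3600 = 0.036944
  S → negative
  Lon: 41′ + 40″ = 41.66667′; 170 + 41.66667/60 = 170.694444
  hemisphere W, so the sign is −
Point 4:
  φ: 87° + 21/60 + 46/3600 = 87 + 0.350000 + 0.012778 = 87.362778
  hemisphere S, so the sign is −
  Lon: 19′ + 31″ = 19.51667′; 105 + 19.51667/60 = 105.325278
  E → positive

1. 4.71633, -51.88750
2. -89.49081, 178.99583
3. -0.03694, -170.69444
4. -87.36278, 105.32528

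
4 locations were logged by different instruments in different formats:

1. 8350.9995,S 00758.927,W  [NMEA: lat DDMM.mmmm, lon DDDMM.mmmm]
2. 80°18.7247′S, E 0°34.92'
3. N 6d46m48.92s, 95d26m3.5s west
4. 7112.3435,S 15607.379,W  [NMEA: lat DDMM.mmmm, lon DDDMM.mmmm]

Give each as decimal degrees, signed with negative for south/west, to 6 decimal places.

1. -83.849992, -7.982117
2. -80.312078, 0.582000
3. 6.780256, -95.434306
4. -71.205725, -156.122983

Point 1:
  Lat: degrees = first 2 digits = 83, minutes = 50.9995; 83 + 50.9995/60 = 83.8499917
  hemisphere S, so the sign is −
  λ: split at 3 digits → 007° and 58.927′; 7 + 58.927/60 = 7.9821167
  W → negative
Point 2:
  φ: 18.7247′ = 0.312078°; total 80.3120783
  S ⇒ negate
  Lon: 34.92′ = 0.582000°; total 0.5820000
  E ⇒ keep positive
Point 3:
  Latitude: 6 + 46/60 + 48.92/3600 = 6.7802556
  N ⇒ keep positive
  λ: 26′ + 3.5″ = 26.05833′; 95 + 26.05833/60 = 95.4343056
  W → negative
Point 4:
  Lat: split at 2 digits → 71° and 12.3435′; 71 + 12.3435/60 = 71.2057250
  S → negative
  Longitude: degrees = first 3 digits = 156, minutes = 7.379; 156 + 7.379/60 = 156.1229833
  W ⇒ negate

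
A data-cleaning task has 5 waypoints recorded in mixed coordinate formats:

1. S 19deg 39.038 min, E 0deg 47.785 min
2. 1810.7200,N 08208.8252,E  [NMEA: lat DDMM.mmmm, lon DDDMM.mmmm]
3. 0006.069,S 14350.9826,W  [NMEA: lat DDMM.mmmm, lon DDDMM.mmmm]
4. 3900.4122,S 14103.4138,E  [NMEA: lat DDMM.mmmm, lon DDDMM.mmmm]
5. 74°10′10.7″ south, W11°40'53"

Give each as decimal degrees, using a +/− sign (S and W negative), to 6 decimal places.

Point 1:
  φ: 19 + 39.038/60 = 19.6506333
  hemisphere S, so the sign is −
  Lon: 0 + 47.785/60 = 0.7964167
  E → positive
Point 2:
  Latitude: split at 2 digits → 18° and 10.72′; 18 + 10.72/60 = 18.1786667
  N ⇒ keep positive
  Longitude: degrees = first 3 digits = 82, minutes = 8.8252; 82 + 8.8252/60 = 82.1470867
  E ⇒ keep positive
Point 3:
  Latitude: degrees = first 2 digits = 0, minutes = 6.069; 0 + 6.069/60 = 0.1011500
  S → negative
  Lon: degrees = first 3 digits = 143, minutes = 50.9826; 143 + 50.9826/60 = 143.8497100
  W → negative
Point 4:
  Lat: degrees = first 2 digits = 39, minutes = 0.4122; 39 + 0.4122/60 = 39.0068700
  hemisphere S, so the sign is −
  Lon: split at 3 digits → 141° and 3.4138′; 141 + 3.4138/60 = 141.0568967
  E ⇒ keep positive
Point 5:
  φ: 74 + 10/60 + 10.7/3600 = 74.1696389
  hemisphere S, so the sign is −
  Lon: 11 + 40/60 + 53/3600 = 11.6813889
  W ⇒ negate

1. -19.650633, 0.796417
2. 18.178667, 82.147087
3. -0.101150, -143.849710
4. -39.006870, 141.056897
5. -74.169639, -11.681389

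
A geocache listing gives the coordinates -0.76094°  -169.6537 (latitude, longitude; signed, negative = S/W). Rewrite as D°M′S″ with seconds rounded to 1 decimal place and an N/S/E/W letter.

0°45′39.4″ S, 169°39′13.3″ W

Latitude is negative → S; |value| = 0.760940
Lat: 0.760940° → 45.65640′; 0.65640 × 60 = 39.384″
Longitude is negative → W; |value| = 169.653700
Lon: 0.653700° → 39.22200′; 0.22200 × 60 = 13.320″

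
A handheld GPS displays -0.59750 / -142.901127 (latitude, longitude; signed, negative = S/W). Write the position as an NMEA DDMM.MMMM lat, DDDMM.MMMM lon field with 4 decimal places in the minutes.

0035.8500,S / 14254.0676,W

Latitude is negative → S; |value| = 0.597500
Latitude: fractional part 0.597500 → 35.850000 minutes
Longitude is negative → W; |value| = 142.901127
Lon: fractional part 0.901127 → 54.067620 minutes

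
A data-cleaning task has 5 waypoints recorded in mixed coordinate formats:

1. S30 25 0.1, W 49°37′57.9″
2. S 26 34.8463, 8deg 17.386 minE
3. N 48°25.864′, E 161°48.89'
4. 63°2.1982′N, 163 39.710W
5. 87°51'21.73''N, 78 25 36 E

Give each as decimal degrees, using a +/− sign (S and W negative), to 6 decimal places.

1. -30.416694, -49.632750
2. -26.580772, 8.289767
3. 48.431067, 161.814833
4. 63.036637, -163.661833
5. 87.856036, 78.426667

Point 1:
  Lat: 30° + 25/60 + 0.1/3600 = 30 + 0.416667 + 0.000028 = 30.4166944
  S → negative
  Longitude: 37′ + 57.9″ = 37.96500′; 49 + 37.96500/60 = 49.6327500
  W ⇒ negate
Point 2:
  Lat: 26 + 34.8463/60 = 26.5807717
  S ⇒ negate
  Longitude: 17.386′ = 0.289767°; total 8.2897667
  E → positive
Point 3:
  Lat: 48 + 25.864/60 = 48.4310667
  N ⇒ keep positive
  Lon: 48.89′ = 0.814833°; total 161.8148333
  E ⇒ keep positive
Point 4:
  φ: 2.1982′ = 0.036637°; total 63.0366367
  N ⇒ keep positive
  Longitude: 163 + 39.71/60 = 163.6618333
  W ⇒ negate
Point 5:
  Lat: 51′ + 21.73″ = 51.36217′; 87 + 51.36217/60 = 87.8560361
  N → positive
  Lon: 78° + 25/60 + 36/3600 = 78 + 0.416667 + 0.010000 = 78.4266667
  E ⇒ keep positive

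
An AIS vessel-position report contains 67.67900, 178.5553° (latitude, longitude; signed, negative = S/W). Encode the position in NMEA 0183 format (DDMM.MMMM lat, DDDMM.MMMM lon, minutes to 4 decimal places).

Latitude: fractional part 0.679000 → 40.740000 minutes
Lon: fractional part 0.555300 → 33.318000 minutes

6740.7400,N / 17833.3180,E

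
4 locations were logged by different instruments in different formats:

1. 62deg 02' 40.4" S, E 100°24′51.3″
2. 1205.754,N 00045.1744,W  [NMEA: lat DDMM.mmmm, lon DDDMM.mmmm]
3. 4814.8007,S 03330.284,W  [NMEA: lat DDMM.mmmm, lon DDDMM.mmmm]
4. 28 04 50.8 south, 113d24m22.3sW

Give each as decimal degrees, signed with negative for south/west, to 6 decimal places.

Point 1:
  φ: 62° + 2/60 + 40.4/3600 = 62 + 0.033333 + 0.011222 = 62.0445556
  hemisphere S, so the sign is −
  λ: 100° + 24/60 + 51.3/3600 = 100 + 0.400000 + 0.014250 = 100.4142500
  E → positive
Point 2:
  Latitude: split at 2 digits → 12° and 5.754′; 12 + 5.754/60 = 12.0959000
  N ⇒ keep positive
  Lon: split at 3 digits → 000° and 45.1744′; 0 + 45.1744/60 = 0.7529067
  W ⇒ negate
Point 3:
  Lat: degrees = first 2 digits = 48, minutes = 14.8007; 48 + 14.8007/60 = 48.2466783
  hemisphere S, so the sign is −
  Longitude: degrees = first 3 digits = 33, minutes = 30.284; 33 + 30.284/60 = 33.5047333
  W → negative
Point 4:
  Lat: 28 + 4/60 + 50.8/3600 = 28.0807778
  S ⇒ negate
  λ: 24′ + 22.3″ = 24.37167′; 113 + 24.37167/60 = 113.4061944
  W → negative

1. -62.044556, 100.414250
2. 12.095900, -0.752907
3. -48.246678, -33.504733
4. -28.080778, -113.406194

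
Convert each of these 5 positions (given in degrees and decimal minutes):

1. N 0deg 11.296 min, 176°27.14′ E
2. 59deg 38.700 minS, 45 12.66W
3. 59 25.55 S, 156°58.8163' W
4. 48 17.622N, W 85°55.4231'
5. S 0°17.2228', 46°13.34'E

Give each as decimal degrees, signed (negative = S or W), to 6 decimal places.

Point 1:
  φ: 11.296′ = 0.188267°; total 0.1882667
  N ⇒ keep positive
  Lon: 27.14′ = 0.452333°; total 176.4523333
  E ⇒ keep positive
Point 2:
  Latitude: 59 + 38.7/60 = 59.6450000
  S ⇒ negate
  λ: 45 + 12.66/60 = 45.2110000
  hemisphere W, so the sign is −
Point 3:
  φ: 25.55′ = 0.425833°; total 59.4258333
  S → negative
  Longitude: 156 + 58.8163/60 = 156.9802717
  W ⇒ negate
Point 4:
  φ: 48 + 17.622/60 = 48.2937000
  N ⇒ keep positive
  Lon: 85 + 55.4231/60 = 85.9237183
  W ⇒ negate
Point 5:
  Lat: 0 + 17.2228/60 = 0.2870467
  hemisphere S, so the sign is −
  λ: 13.34′ = 0.222333°; total 46.2223333
  E → positive

1. 0.188267, 176.452333
2. -59.645000, -45.211000
3. -59.425833, -156.980272
4. 48.293700, -85.923718
5. -0.287047, 46.222333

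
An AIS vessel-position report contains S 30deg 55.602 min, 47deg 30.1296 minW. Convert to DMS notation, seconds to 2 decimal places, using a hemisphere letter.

Latitude: 55.60200′ → 55′ and 0.60200 × 60 = 36.1200″
λ: 30.12960′ → 30′ and 0.12960 × 60 = 7.7760″

30°55′36.12″ S, 47°30′7.78″ W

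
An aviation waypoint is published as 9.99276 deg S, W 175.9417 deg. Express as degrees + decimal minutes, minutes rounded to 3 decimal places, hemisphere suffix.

Lat: fractional part 0.992760 → 59.56560 minutes
Longitude: fractional part 0.941700 → 56.50200 minutes

9° 59.566′ S, 175° 56.502′ W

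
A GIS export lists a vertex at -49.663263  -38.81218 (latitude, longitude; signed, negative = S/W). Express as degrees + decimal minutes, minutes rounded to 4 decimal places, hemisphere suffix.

49° 39.7958′ S, 38° 48.7308′ W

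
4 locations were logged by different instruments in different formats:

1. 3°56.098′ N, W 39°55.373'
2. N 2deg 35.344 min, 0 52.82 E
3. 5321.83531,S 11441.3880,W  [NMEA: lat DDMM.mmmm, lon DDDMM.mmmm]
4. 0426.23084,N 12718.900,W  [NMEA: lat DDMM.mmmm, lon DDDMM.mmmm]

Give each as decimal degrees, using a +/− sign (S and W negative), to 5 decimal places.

Point 1:
  φ: 56.098′ = 0.934967°; total 3.934967
  N ⇒ keep positive
  λ: 39 + 55.373/60 = 39.922883
  W → negative
Point 2:
  Lat: 35.344′ = 0.589067°; total 2.589067
  N ⇒ keep positive
  λ: 0 + 52.82/60 = 0.880333
  E ⇒ keep positive
Point 3:
  φ: split at 2 digits → 53° and 21.83531′; 53 + 21.83531/60 = 53.363922
  S → negative
  Lon: degrees = first 3 digits = 114, minutes = 41.388; 114 + 41.388/60 = 114.689800
  W ⇒ negate
Point 4:
  Latitude: degrees = first 2 digits = 4, minutes = 26.23084; 4 + 26.23084/60 = 4.437181
  N → positive
  Longitude: split at 3 digits → 127° and 18.9′; 127 + 18.9/60 = 127.315000
  W ⇒ negate

1. 3.93497, -39.92288
2. 2.58907, 0.88033
3. -53.36392, -114.68980
4. 4.43718, -127.31500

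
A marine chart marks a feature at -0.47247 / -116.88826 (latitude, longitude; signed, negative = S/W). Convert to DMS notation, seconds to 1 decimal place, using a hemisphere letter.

0°28′20.9″ S, 116°53′17.7″ W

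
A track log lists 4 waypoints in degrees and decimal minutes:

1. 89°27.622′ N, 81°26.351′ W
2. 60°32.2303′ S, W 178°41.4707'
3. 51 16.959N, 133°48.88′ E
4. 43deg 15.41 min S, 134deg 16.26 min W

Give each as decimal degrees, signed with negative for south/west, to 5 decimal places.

Point 1:
  φ: 27.622′ = 0.460367°; total 89.460367
  N ⇒ keep positive
  Lon: 26.351′ = 0.439183°; total 81.439183
  hemisphere W, so the sign is −
Point 2:
  Latitude: 32.2303′ = 0.537172°; total 60.537172
  S ⇒ negate
  λ: 178 + 41.4707/60 = 178.691178
  W ⇒ negate
Point 3:
  Latitude: 51 + 16.959/60 = 51.282650
  N → positive
  Longitude: 133 + 48.88/60 = 133.814667
  E ⇒ keep positive
Point 4:
  φ: 15.41′ = 0.256833°; total 43.256833
  S → negative
  Lon: 134 + 16.26/60 = 134.271000
  W → negative

1. 89.46037, -81.43918
2. -60.53717, -178.69118
3. 51.28265, 133.81467
4. -43.25683, -134.27100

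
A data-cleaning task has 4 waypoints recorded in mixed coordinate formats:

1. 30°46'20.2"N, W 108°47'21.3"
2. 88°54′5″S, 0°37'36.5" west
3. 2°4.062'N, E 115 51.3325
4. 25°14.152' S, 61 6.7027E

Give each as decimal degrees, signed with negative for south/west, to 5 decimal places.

Point 1:
  Latitude: 46′ + 20.2″ = 46.33667′; 30 + 46.33667/60 = 30.772278
  N → positive
  λ: 108 + 47/60 + 21.3/3600 = 108.789250
  hemisphere W, so the sign is −
Point 2:
  φ: 54′ + 5″ = 54.08333′; 88 + 54.08333/60 = 88.901389
  S ⇒ negate
  Longitude: 37′ + 36.5″ = 37.60833′; 0 + 37.60833/60 = 0.626806
  W → negative
Point 3:
  Latitude: 2 + 4.062/60 = 2.067700
  N → positive
  λ: 115 + 51.3325/60 = 115.855542
  E → positive
Point 4:
  Latitude: 25 + 14.152/60 = 25.235867
  S → negative
  λ: 61 + 6.7027/60 = 61.111712
  E → positive

1. 30.77228, -108.78925
2. -88.90139, -0.62681
3. 2.06770, 115.85554
4. -25.23587, 61.11171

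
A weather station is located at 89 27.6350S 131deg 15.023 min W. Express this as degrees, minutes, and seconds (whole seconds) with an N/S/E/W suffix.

89°27′38″ S, 131°15′1″ W

Latitude: 27.63500′ → 27′ and 0.63500 × 60 = 38.10″
λ: fractional minutes 0.02300 × 60 = 1.38″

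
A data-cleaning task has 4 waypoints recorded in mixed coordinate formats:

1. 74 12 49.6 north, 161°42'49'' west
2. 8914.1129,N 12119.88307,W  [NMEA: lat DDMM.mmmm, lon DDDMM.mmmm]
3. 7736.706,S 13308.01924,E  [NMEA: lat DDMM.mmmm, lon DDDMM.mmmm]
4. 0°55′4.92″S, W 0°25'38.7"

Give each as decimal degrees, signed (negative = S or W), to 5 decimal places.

1. 74.21378, -161.71361
2. 89.23522, -121.33138
3. -77.61177, 133.13365
4. -0.91803, -0.42742

Point 1:
  Lat: 12′ + 49.6″ = 12.82667′; 74 + 12.82667/60 = 74.213778
  N ⇒ keep positive
  λ: 42′ + 49″ = 42.81667′; 161 + 42.81667/60 = 161.713611
  hemisphere W, so the sign is −
Point 2:
  Latitude: degrees = first 2 digits = 89, minutes = 14.1129; 89 + 14.1129/60 = 89.235215
  N → positive
  Lon: degrees = first 3 digits = 121, minutes = 19.88307; 121 + 19.88307/60 = 121.331385
  hemisphere W, so the sign is −
Point 3:
  Lat: split at 2 digits → 77° and 36.706′; 77 + 36.706/60 = 77.611767
  S ⇒ negate
  Longitude: degrees = first 3 digits = 133, minutes = 8.01924; 133 + 8.01924/60 = 133.133654
  E ⇒ keep positive
Point 4:
  Latitude: 0° + 55/60 + 4.92/3600 = 0 + 0.916667 + 0.001367 = 0.918033
  S ⇒ negate
  Longitude: 25′ + 38.7″ = 25.64500′; 0 + 25.64500/60 = 0.427417
  W → negative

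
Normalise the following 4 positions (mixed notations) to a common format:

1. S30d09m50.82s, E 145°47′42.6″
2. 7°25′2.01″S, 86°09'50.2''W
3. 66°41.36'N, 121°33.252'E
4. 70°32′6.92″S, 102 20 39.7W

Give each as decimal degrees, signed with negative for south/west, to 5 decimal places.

Point 1:
  Latitude: 30° + 9/60 + 50.82/3600 = 30 + 0.150000 + 0.014117 = 30.164117
  hemisphere S, so the sign is −
  λ: 145° + 47/60 + 42.6/3600 = 145 + 0.783333 + 0.011833 = 145.795167
  E → positive
Point 2:
  φ: 7 + 25/60 + 2.01/3600 = 7.417225
  S → negative
  λ: 86° + 9/60 + 50.2/3600 = 86 + 0.150000 + 0.013944 = 86.163944
  W ⇒ negate
Point 3:
  Lat: 41.36′ = 0.689333°; total 66.689333
  N ⇒ keep positive
  λ: 33.252′ = 0.554200°; total 121.554200
  E → positive
Point 4:
  φ: 70 + 32/60 + 6.92/3600 = 70.535256
  hemisphere S, so the sign is −
  Longitude: 20′ + 39.7″ = 20.66167′; 102 + 20.66167/60 = 102.344361
  hemisphere W, so the sign is −

1. -30.16412, 145.79517
2. -7.41723, -86.16394
3. 66.68933, 121.55420
4. -70.53526, -102.34436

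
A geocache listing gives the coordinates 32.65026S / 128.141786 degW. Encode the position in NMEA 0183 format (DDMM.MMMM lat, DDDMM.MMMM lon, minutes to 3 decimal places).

φ: 32° + 0.650260 × 60 = 32° 39.01560′
Lon: fractional part 0.141786 → 8.50716 minutes

3239.016,S / 12808.507,W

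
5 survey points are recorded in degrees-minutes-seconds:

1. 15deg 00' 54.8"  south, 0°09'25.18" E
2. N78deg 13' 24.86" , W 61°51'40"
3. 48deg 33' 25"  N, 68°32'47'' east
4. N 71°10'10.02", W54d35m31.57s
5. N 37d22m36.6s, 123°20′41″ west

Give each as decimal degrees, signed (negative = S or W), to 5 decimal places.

Point 1:
  Lat: 15° + 0/60 + 54.8/3600 = 15 + 0.000000 + 0.015222 = 15.015222
  S ⇒ negate
  Lon: 0 + 9/60 + 25.18/3600 = 0.156994
  E ⇒ keep positive
Point 2:
  Lat: 78 + 13/60 + 24.86/3600 = 78.223572
  N → positive
  λ: 51′ + 40″ = 51.66667′; 61 + 51.66667/60 = 61.861111
  hemisphere W, so the sign is −
Point 3:
  Lat: 33′ + 25″ = 33.41667′; 48 + 33.41667/60 = 48.556944
  N → positive
  Longitude: 68 + 32/60 + 47/3600 = 68.546389
  E → positive
Point 4:
  Latitude: 71° + 10/60 + 10.02/3600 = 71 + 0.166667 + 0.002783 = 71.169450
  N ⇒ keep positive
  λ: 35′ + 31.57″ = 35.52617′; 54 + 35.52617/60 = 54.592103
  W ⇒ negate
Point 5:
  Latitude: 37° + 22/60 + 36.6/3600 = 37 + 0.366667 + 0.010167 = 37.376833
  N ⇒ keep positive
  Lon: 123° + 20/60 + 41/3600 = 123 + 0.333333 + 0.011389 = 123.344722
  W ⇒ negate

1. -15.01522, 0.15699
2. 78.22357, -61.86111
3. 48.55694, 68.54639
4. 71.16945, -54.59210
5. 37.37683, -123.34472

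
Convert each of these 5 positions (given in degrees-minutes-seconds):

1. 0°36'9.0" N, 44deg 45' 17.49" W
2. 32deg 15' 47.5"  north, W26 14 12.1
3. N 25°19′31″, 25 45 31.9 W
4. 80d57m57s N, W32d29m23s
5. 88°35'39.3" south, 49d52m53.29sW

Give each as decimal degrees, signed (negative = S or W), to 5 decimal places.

1. 0.60250, -44.75486
2. 32.26319, -26.23669
3. 25.32528, -25.75886
4. 80.96583, -32.48972
5. -88.59425, -49.88147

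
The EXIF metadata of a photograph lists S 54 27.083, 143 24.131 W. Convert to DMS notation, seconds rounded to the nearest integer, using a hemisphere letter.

54°27′5″ S, 143°24′8″ W

Lat: 27.08300′ → 27′ and 0.08300 × 60 = 4.98″
λ: 24.13100′ → 24′ and 0.13100 × 60 = 7.86″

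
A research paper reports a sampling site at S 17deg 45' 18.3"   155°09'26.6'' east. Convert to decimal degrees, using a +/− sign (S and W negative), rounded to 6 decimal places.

-17.755083, 155.157389

Lat: 45′ + 18.3″ = 45.30500′; 17 + 45.30500/60 = 17.7550833
S → negative
Lon: 155 + 9/60 + 26.6/3600 = 155.1573889
E ⇒ keep positive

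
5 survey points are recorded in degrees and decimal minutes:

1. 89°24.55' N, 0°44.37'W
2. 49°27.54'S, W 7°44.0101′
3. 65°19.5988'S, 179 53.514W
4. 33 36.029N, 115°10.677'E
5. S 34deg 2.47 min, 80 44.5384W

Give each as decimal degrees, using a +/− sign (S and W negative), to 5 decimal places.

1. 89.40917, -0.73950
2. -49.45900, -7.73350
3. -65.32665, -179.89190
4. 33.60048, 115.17795
5. -34.04117, -80.74231

Point 1:
  φ: 89 + 24.55/60 = 89.409167
  N → positive
  λ: 0 + 44.37/60 = 0.739500
  W ⇒ negate
Point 2:
  φ: 27.54′ = 0.459000°; total 49.459000
  hemisphere S, so the sign is −
  λ: 44.0101′ = 0.733502°; total 7.733502
  W ⇒ negate
Point 3:
  φ: 19.5988′ = 0.326647°; total 65.326647
  S ⇒ negate
  λ: 53.514′ = 0.891900°; total 179.891900
  W → negative
Point 4:
  φ: 36.029′ = 0.600483°; total 33.600483
  N → positive
  Lon: 115 + 10.677/60 = 115.177950
  E → positive
Point 5:
  φ: 2.47′ = 0.041167°; total 34.041167
  S → negative
  Longitude: 44.5384′ = 0.742307°; total 80.742307
  W → negative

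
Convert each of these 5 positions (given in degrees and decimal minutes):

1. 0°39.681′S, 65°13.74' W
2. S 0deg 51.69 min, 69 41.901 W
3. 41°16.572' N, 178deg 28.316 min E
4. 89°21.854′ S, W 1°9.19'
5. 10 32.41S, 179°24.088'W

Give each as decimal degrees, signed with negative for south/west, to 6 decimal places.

1. -0.661350, -65.229000
2. -0.861500, -69.698350
3. 41.276200, 178.471933
4. -89.364233, -1.153167
5. -10.540167, -179.401467

Point 1:
  φ: 39.681′ = 0.661350°; total 0.6613500
  S → negative
  Lon: 65 + 13.74/60 = 65.2290000
  W → negative
Point 2:
  Lat: 51.69′ = 0.861500°; total 0.8615000
  hemisphere S, so the sign is −
  λ: 69 + 41.901/60 = 69.6983500
  hemisphere W, so the sign is −
Point 3:
  Latitude: 16.572′ = 0.276200°; total 41.2762000
  N ⇒ keep positive
  Lon: 28.316′ = 0.471933°; total 178.4719333
  E ⇒ keep positive
Point 4:
  Lat: 89 + 21.854/60 = 89.3642333
  S ⇒ negate
  Lon: 1 + 9.19/60 = 1.1531667
  hemisphere W, so the sign is −
Point 5:
  Latitude: 10 + 32.41/60 = 10.5401667
  S → negative
  Lon: 179 + 24.088/60 = 179.4014667
  W → negative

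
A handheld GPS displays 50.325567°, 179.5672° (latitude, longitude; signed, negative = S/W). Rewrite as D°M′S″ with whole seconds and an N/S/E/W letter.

50°19′32″ N, 179°34′2″ E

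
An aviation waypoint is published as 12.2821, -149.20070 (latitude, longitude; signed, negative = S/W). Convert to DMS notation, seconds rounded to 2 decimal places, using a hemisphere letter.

12°16′55.56″ N, 149°12′2.52″ W

Latitude: whole degrees 12; 16.92600′ → 16′ and 55.5600″
Longitude is negative → W; |value| = 149.200700
Lon: 0.200700 × 60 = 12.04200′ → 12′, remainder × 60 = 2.5200″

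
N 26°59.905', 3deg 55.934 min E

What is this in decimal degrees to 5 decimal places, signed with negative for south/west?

26.99842, 3.93223

Lat: 59.905′ = 0.998417°; total 26.998417
N → positive
λ: 3 + 55.934/60 = 3.932233
E → positive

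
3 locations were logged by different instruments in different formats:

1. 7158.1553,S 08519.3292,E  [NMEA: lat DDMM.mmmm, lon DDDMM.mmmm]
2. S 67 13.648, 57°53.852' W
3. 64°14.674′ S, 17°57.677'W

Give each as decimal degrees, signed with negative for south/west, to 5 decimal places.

1. -71.96926, 85.32215
2. -67.22747, -57.89753
3. -64.24457, -17.96128

Point 1:
  Latitude: degrees = first 2 digits = 71, minutes = 58.1553; 71 + 58.1553/60 = 71.969255
  S → negative
  λ: split at 3 digits → 085° and 19.3292′; 85 + 19.3292/60 = 85.322153
  E → positive
Point 2:
  Latitude: 13.648′ = 0.227467°; total 67.227467
  S ⇒ negate
  Lon: 57 + 53.852/60 = 57.897533
  hemisphere W, so the sign is −
Point 3:
  Lat: 14.674′ = 0.244567°; total 64.244567
  S → negative
  Longitude: 57.677′ = 0.961283°; total 17.961283
  hemisphere W, so the sign is −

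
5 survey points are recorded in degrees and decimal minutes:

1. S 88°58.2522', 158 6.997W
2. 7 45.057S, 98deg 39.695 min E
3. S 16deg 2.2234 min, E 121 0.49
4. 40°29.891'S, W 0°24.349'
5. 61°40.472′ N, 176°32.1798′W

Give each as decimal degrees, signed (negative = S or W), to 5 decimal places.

1. -88.97087, -158.11662
2. -7.75095, 98.66158
3. -16.03706, 121.00817
4. -40.49818, -0.40582
5. 61.67453, -176.53633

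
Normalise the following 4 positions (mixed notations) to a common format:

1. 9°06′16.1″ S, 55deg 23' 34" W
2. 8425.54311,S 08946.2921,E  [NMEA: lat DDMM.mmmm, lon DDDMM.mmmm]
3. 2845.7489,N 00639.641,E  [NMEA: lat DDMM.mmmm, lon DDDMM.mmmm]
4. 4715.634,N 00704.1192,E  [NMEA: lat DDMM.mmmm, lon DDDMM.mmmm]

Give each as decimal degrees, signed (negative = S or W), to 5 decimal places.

1. -9.10447, -55.39278
2. -84.42572, 89.77154
3. 28.76248, 6.66068
4. 47.26057, 7.06865

Point 1:
  Latitude: 9° + 6/60 + 16.1/3600 = 9 + 0.100000 + 0.004472 = 9.104472
  S → negative
  λ: 23′ + 34″ = 23.56667′; 55 + 23.56667/60 = 55.392778
  W → negative
Point 2:
  Latitude: split at 2 digits → 84° and 25.54311′; 84 + 25.54311/60 = 84.425719
  S ⇒ negate
  Longitude: split at 3 digits → 089° and 46.2921′; 89 + 46.2921/60 = 89.771535
  E ⇒ keep positive
Point 3:
  Latitude: degrees = first 2 digits = 28, minutes = 45.7489; 28 + 45.7489/60 = 28.762482
  N ⇒ keep positive
  Longitude: degrees = first 3 digits = 6, minutes = 39.641; 6 + 39.641/60 = 6.660683
  E → positive
Point 4:
  Lat: degrees = first 2 digits = 47, minutes = 15.634; 47 + 15.634/60 = 47.260567
  N → positive
  Lon: split at 3 digits → 007° and 4.1192′; 7 + 4.1192/60 = 7.068653
  E ⇒ keep positive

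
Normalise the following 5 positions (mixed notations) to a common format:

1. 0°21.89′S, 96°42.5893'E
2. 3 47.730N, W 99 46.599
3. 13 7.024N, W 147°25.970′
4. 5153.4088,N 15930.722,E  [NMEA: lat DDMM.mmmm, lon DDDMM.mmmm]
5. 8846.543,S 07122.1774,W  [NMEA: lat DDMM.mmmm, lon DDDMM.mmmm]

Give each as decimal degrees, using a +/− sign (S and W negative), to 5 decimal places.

Point 1:
  φ: 0 + 21.89/60 = 0.364833
  S ⇒ negate
  Lon: 42.5893′ = 0.709822°; total 96.709822
  E ⇒ keep positive
Point 2:
  φ: 3 + 47.73/60 = 3.795500
  N ⇒ keep positive
  λ: 99 + 46.599/60 = 99.776650
  W → negative
Point 3:
  φ: 13 + 7.024/60 = 13.117067
  N ⇒ keep positive
  λ: 147 + 25.97/60 = 147.432833
  W → negative
Point 4:
  Lat: degrees = first 2 digits = 51, minutes = 53.4088; 51 + 53.4088/60 = 51.890147
  N → positive
  Lon: split at 3 digits → 159° and 30.722′; 159 + 30.722/60 = 159.512033
  E ⇒ keep positive
Point 5:
  Lat: split at 2 digits → 88° and 46.543′; 88 + 46.543/60 = 88.775717
  S → negative
  λ: degrees = first 3 digits = 71, minutes = 22.1774; 71 + 22.1774/60 = 71.369623
  W ⇒ negate

1. -0.36483, 96.70982
2. 3.79550, -99.77665
3. 13.11707, -147.43283
4. 51.89015, 159.51203
5. -88.77572, -71.36962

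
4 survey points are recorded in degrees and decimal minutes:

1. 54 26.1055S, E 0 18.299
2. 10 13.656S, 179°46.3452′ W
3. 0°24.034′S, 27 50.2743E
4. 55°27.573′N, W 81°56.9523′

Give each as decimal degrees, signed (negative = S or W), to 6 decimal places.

1. -54.435092, 0.304983
2. -10.227600, -179.772420
3. -0.400567, 27.837905
4. 55.459550, -81.949205

Point 1:
  Lat: 54 + 26.1055/60 = 54.4350917
  hemisphere S, so the sign is −
  Lon: 18.299′ = 0.304983°; total 0.3049833
  E ⇒ keep positive
Point 2:
  Lat: 13.656′ = 0.227600°; total 10.2276000
  S → negative
  Longitude: 179 + 46.3452/60 = 179.7724200
  hemisphere W, so the sign is −
Point 3:
  Latitude: 24.034′ = 0.400567°; total 0.4005667
  S → negative
  λ: 27 + 50.2743/60 = 27.8379050
  E ⇒ keep positive
Point 4:
  Lat: 27.573′ = 0.459550°; total 55.4595500
  N ⇒ keep positive
  Longitude: 81 + 56.9523/60 = 81.9492050
  hemisphere W, so the sign is −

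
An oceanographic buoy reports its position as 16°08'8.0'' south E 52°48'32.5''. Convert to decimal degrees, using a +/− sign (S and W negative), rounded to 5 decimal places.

φ: 16 + 8/60 + 8/3600 = 16.135556
S → negative
λ: 52 + 48/60 + 32.5/3600 = 52.809028
E ⇒ keep positive

-16.13556, 52.80903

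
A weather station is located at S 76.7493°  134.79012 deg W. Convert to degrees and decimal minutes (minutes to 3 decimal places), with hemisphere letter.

76° 44.958′ S, 134° 47.407′ W

Lat: minutes = (76.749300 − 76) × 60 = 44.95800
Longitude: 134° + 0.790120 × 60 = 134° 47.40720′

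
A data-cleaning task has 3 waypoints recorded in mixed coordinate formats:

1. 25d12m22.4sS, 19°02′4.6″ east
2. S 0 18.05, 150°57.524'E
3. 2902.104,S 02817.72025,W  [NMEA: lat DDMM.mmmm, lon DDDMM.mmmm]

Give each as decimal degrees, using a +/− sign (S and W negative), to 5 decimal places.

1. -25.20622, 19.03461
2. -0.30083, 150.95873
3. -29.03507, -28.29534

Point 1:
  Latitude: 12′ + 22.4″ = 12.37333′; 25 + 12.37333/60 = 25.206222
  S → negative
  λ: 19° + 2/60 + 4.6/3600 = 19 + 0.033333 + 0.001278 = 19.034611
  E ⇒ keep positive
Point 2:
  Lat: 18.05′ = 0.300833°; total 0.300833
  S ⇒ negate
  Longitude: 57.524′ = 0.958733°; total 150.958733
  E ⇒ keep positive
Point 3:
  Lat: split at 2 digits → 29° and 2.104′; 29 + 2.104/60 = 29.035067
  hemisphere S, so the sign is −
  Lon: degrees = first 3 digits = 28, minutes = 17.72025; 28 + 17.72025/60 = 28.295338
  W → negative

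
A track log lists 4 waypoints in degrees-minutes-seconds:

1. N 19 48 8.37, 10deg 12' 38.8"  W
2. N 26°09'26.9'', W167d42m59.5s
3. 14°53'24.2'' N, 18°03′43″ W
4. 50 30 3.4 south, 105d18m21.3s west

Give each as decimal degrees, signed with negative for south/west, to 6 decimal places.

Point 1:
  Latitude: 19 + 48/60 + 8.37/3600 = 19.8023250
  N → positive
  Lon: 10 + 12/60 + 38.8/3600 = 10.2107778
  W ⇒ negate
Point 2:
  φ: 9′ + 26.9″ = 9.44833′; 26 + 9.44833/60 = 26.1574722
  N ⇒ keep positive
  Lon: 167 + 42/60 + 59.5/3600 = 167.7165278
  W → negative
Point 3:
  Latitude: 53′ + 24.2″ = 53.40333′; 14 + 53.40333/60 = 14.8900556
  N ⇒ keep positive
  λ: 18° + 3/60 + 43/3600 = 18 + 0.050000 + 0.011944 = 18.0619444
  W → negative
Point 4:
  φ: 50° + 30/60 + 3.4/3600 = 50 + 0.500000 + 0.000944 = 50.5009444
  S → negative
  Longitude: 18′ + 21.3″ = 18.35500′; 105 + 18.35500/60 = 105.3059167
  hemisphere W, so the sign is −

1. 19.802325, -10.210778
2. 26.157472, -167.716528
3. 14.890056, -18.061944
4. -50.500944, -105.305917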